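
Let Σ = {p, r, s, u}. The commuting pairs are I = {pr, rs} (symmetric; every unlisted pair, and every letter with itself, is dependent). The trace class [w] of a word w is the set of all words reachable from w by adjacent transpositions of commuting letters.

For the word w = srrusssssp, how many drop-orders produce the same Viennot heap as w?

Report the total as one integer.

#0=s has no predecessor
#1=r has no predecessor
#2=r depends on [1:r]
#3=u depends on [0:s, 2:r]
#4=s depends on [3:u]
#5=s depends on [4:s]
#6=s depends on [5:s]
#7=s depends on [6:s]
#8=s depends on [7:s]
#9=p depends on [8:s]
sources: [0:s, 1:r]
N(rest) = Σ N(rest − s) over sources s of rest; N(one piece) = 1:
  size 1 → [9]=1
  size 2 → [8,9]=1
  size 3 → [7,8,9]=1
  size 4 → [6,7,8,9]=1
  size 5 → [5,6,7,8,9]=1
  size 6 → [4,5,6,7,8,9]=1
  size 7 → [3,4,5,6,7,8,9]=1
  size 8 → [0,3,4,5,6,7,8,9]=1  [2,3,4,5,6,7,8,9]=1
  first=0(s) contributes 1
  first=1(r) contributes 2
|[w]| = 3

3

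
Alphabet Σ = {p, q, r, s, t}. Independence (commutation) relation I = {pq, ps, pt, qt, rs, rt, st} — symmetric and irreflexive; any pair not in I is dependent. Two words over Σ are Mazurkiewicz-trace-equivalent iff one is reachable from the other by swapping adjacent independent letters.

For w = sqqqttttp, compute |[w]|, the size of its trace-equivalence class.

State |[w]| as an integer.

0(s) covers ∅
1(q) covers 0:s
2(q) covers 1:q
3(q) covers 2:q
4(t) covers ∅
5(t) covers 4:t
6(t) covers 5:t
7(t) covers 6:t
8(p) covers ∅
floor of heap: 0:s, 4:t, 8:p
completions by unplaced set U, small U first (add the entries for U minus each lowest piece of U):
  |U|=1: {3}:1  {7}:1  {8}:1
  |U|=2: {2,3}:1  {3,7}:2  {3,8}:2  {6,7}:1  {7,8}:2
  |U|=3: {1,2,3}:1  {2,3,7}:3  {2,3,8}:3  {3,6,7}:3  {3,7,8}:6  {5,6,7}:1  {6,7,8}:3
  |U|=4: {0,1,2,3}:1  {1,2,3,7}:4  {1,2,3,8}:4  {2,3,6,7}:6  {2,3,7,8}:12  {3,5,6,7}:4  {3,6,7,8}:12  {4,5,6,7}:1  {5,6,7,8}:4
  |U|=5: {0,1,2,3,7}:5  {0,1,2,3,8}:5  {1,2,3,6,7}:10  {1,2,3,7,8}:20  {2,3,5,6,7}:10  {2,3,6,7,8}:30  {3,4,5,6,7}:5  {3,5,6,7,8}:20  {4,5,6,7,8}:5
  |U|=6: {0,1,2,3,6,7}:15  {0,1,2,3,7,8}:30  {1,2,3,5,6,7}:20  {1,2,3,6,7,8}:60  {2,3,4,5,6,7}:15  {2,3,5,6,7,8}:60  {3,4,5,6,7,8}:30
  |U|=7: {0,1,2,3,5,6,7}:35  {0,1,2,3,6,7,8}:105  {1,2,3,4,5,6,7}:35  {1,2,3,5,6,7,8}:140  {2,3,4,5,6,7,8}:105
  start at 0(s): 280
  start at 4(t): 280
  start at 8(p): 70
sum over floor = 630

630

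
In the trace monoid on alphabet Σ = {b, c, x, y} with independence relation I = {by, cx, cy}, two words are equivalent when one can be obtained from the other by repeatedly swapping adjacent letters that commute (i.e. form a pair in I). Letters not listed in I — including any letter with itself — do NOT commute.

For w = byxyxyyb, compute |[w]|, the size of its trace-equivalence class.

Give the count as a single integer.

#0=b has no predecessor
#1=y has no predecessor
#2=x depends on [0:b, 1:y]
#3=y depends on [2:x]
#4=x depends on [3:y]
#5=y depends on [4:x]
#6=y depends on [5:y]
#7=b depends on [4:x]
sources: [0:b, 1:y]
N(rest) = Σ N(rest − s) over sources s of rest; N(one piece) = 1:
  size 1 → [6]=1  [7]=1
  size 2 → [5,6]=1  [6,7]=2
  size 3 → [5,6,7]=3
  size 4 → [4,5,6,7]=3
  size 5 → [3,4,5,6,7]=3
  size 6 → [2,3,4,5,6,7]=3
  first=0(b) contributes 3
  first=1(y) contributes 3
|[w]| = 6

6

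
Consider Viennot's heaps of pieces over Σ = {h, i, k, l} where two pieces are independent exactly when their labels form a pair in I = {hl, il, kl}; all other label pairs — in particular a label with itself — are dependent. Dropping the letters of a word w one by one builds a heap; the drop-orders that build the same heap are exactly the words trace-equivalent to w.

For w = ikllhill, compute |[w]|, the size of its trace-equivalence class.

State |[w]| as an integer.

piece 0:i — minimal
piece 1:k rests on {0:i}
piece 2:l — minimal
piece 3:l rests on {2:l}
piece 4:h rests on {1:k}
piece 5:i rests on {4:h}
piece 6:l rests on {3:l}
piece 7:l rests on {6:l}
minimal pieces: {0:i, 2:l}
ways to finish when only these pieces remain (= sum over removing one remaining piece with nothing left below it):
  1 left: {5}→1  {7}→1
  2 left: {4,5}→1  {5,7}→2  {6,7}→1
  3 left: {1,4,5}→1  {3,6,7}→1  {4,5,7}→3  {5,6,7}→3
  4 left: {0,1,4,5}→1  {1,4,5,7}→4  {2,3,6,7}→1  {3,5,6,7}→4  {4,5,6,7}→6
  5 left: {0,1,4,5,7}→5  {1,4,5,6,7}→10  {2,3,5,6,7}→5  {3,4,5,6,7}→10
  6 left: {0,1,4,5,6,7}→15  {1,3,4,5,6,7}→20  {2,3,4,5,6,7}→15
  placing 0:i first → 35 extensions
  placing 2:l first → 35 extensions
total linear extensions = 70

70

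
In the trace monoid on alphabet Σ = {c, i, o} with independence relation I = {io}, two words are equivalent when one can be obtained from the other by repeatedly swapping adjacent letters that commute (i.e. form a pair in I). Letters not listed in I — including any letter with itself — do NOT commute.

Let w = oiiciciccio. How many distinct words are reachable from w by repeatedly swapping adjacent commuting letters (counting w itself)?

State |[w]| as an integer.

#0=o has no predecessor
#1=i has no predecessor
#2=i depends on [1:i]
#3=c depends on [0:o, 2:i]
#4=i depends on [3:c]
#5=c depends on [4:i]
#6=i depends on [5:c]
#7=c depends on [6:i]
#8=c depends on [7:c]
#9=i depends on [8:c]
#10=o depends on [8:c]
sources: [0:o, 1:i]
N(rest) = Σ N(rest − s) over sources s of rest; N(one piece) = 1:
  size 1 → [9]=1  [10]=1
  size 2 → [9,10]=2
  size 3 → [8,9,10]=2
  size 4 → [7,8,9,10]=2
  size 5 → [6,7,8,9,10]=2
  size 6 → [5,6,7,8,9,10]=2
  size 7 → [4,5,6,7,8,9,10]=2
  size 8 → [3,4,5,6,7,8,9,10]=2
  size 9 → [0,3,4,5,6,7,8,9,10]=2  [2,3,4,5,6,7,8,9,10]=2
  first=0(o) contributes 2
  first=1(i) contributes 4
|[w]| = 6

6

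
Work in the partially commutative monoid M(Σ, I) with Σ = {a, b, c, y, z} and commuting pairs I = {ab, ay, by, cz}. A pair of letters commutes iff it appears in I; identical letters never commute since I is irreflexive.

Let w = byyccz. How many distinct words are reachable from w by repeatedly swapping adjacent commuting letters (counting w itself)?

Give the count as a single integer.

#0=b has no predecessor
#1=y has no predecessor
#2=y depends on [1:y]
#3=c depends on [0:b, 2:y]
#4=c depends on [3:c]
#5=z depends on [0:b, 2:y]
sources: [0:b, 1:y]
N(rest) = Σ N(rest − s) over sources s of rest; N(one piece) = 1:
  size 1 → [4]=1  [5]=1
  size 2 → [3,4]=1  [4,5]=2
  size 3 → [3,4,5]=3
  size 4 → [0,3,4,5]=3  [2,3,4,5]=3
  first=0(b) contributes 3
  first=1(y) contributes 6
|[w]| = 9

9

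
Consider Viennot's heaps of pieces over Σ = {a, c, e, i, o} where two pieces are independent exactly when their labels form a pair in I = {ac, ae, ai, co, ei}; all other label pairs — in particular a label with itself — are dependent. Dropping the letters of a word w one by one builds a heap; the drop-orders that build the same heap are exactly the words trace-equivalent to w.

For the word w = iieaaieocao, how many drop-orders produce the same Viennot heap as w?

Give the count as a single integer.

910

0(i) covers ∅
1(i) covers 0:i
2(e) covers ∅
3(a) covers ∅
4(a) covers 3:a
5(i) covers 1:i
6(e) covers 2:e
7(o) covers 4:a, 5:i, 6:e
8(c) covers 5:i, 6:e
9(a) covers 7:o
10(o) covers 9:a
floor of heap: 0:i, 2:e, 3:a
completions by unplaced set U, small U first (add the entries for U minus each lowest piece of U):
  |U|=1: {8}:1  {10}:1
  |U|=2: {8,10}:2  {9,10}:1
  |U|=3: {7,9,10}:1  {8,9,10}:3
  |U|=4: {4,7,9,10}:1  {7,8,9,10}:4
  |U|=5: {3,4,7,9,10}:1  {4,7,8,9,10}:5  {5,7,8,9,10}:4  {6,7,8,9,10}:4
  |U|=6: {1,5,7,8,9,10}:4  {2,6,7,8,9,10}:4  {3,4,7,8,9,10}:6  {4,5,7,8,9,10}:9  {4,6,7,8,9,10}:9  {5,6,7,8,9,10}:8
  |U|=7: {0,1,5,7,8,9,10}:4  {1,4,5,7,8,9,10}:13  {1,5,6,7,8,9,10}:12  {2,4,6,7,8,9,10}:13  {2,5,6,7,8,9,10}:12  {3,4,5,7,8,9,10}:15  {3,4,6,7,8,9,10}:15  {4,5,6,7,8,9,10}:26
  |U|=8: {0,1,4,5,7,8,9,10}:17  {0,1,5,6,7,8,9,10}:16  {1,2,5,6,7,8,9,10}:24  {1,3,4,5,7,8,9,10}:28  {1,4,5,6,7,8,9,10}:51  {2,3,4,6,7,8,9,10}:28  {2,4,5,6,7,8,9,10}:51  {3,4,5,6,7,8,9,10}:56
  |U|=9: {0,1,2,5,6,7,8,9,10}:40  {0,1,3,4,5,7,8,9,10}:45  {0,1,4,5,6,7,8,9,10}:84  {1,2,4,5,6,7,8,9,10}:126  {1,3,4,5,6,7,8,9,10}:135  {2,3,4,5,6,7,8,9,10}:135
  start at 0(i): 396
  start at 2(e): 264
  start at 3(a): 250
sum over floor = 910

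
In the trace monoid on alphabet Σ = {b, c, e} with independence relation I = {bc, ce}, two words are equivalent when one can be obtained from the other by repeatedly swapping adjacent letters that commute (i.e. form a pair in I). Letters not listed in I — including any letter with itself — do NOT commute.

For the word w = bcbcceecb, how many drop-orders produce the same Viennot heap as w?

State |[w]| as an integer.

126

#0=b has no predecessor
#1=c has no predecessor
#2=b depends on [0:b]
#3=c depends on [1:c]
#4=c depends on [3:c]
#5=e depends on [2:b]
#6=e depends on [5:e]
#7=c depends on [4:c]
#8=b depends on [6:e]
sources: [0:b, 1:c]
N(rest) = Σ N(rest − s) over sources s of rest; N(one piece) = 1:
  size 1 → [7]=1  [8]=1
  size 2 → [4,7]=1  [6,8]=1  [7,8]=2
  size 3 → [3,4,7]=1  [4,7,8]=3  [5,6,8]=1  [6,7,8]=3
  size 4 → [1,3,4,7]=1  [2,5,6,8]=1  [3,4,7,8]=4  [4,6,7,8]=6  [5,6,7,8]=4
  size 5 → [0,2,5,6,8]=1  [1,3,4,7,8]=5  [2,5,6,7,8]=5  [3,4,6,7,8]=10  [4,5,6,7,8]=10
  size 6 → [0,2,5,6,7,8]=6  [1,3,4,6,7,8]=15  [2,4,5,6,7,8]=15  [3,4,5,6,7,8]=20
  size 7 → [0,2,4,5,6,7,8]=21  [1,3,4,5,6,7,8]=35  [2,3,4,5,6,7,8]=35
  first=0(b) contributes 70
  first=1(c) contributes 56
|[w]| = 126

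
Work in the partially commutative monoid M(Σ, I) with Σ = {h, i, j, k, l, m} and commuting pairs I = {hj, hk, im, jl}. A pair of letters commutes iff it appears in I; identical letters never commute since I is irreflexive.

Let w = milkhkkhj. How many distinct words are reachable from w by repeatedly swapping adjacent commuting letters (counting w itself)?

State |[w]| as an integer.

piece 0:m — minimal
piece 1:i — minimal
piece 2:l rests on {0:m, 1:i}
piece 3:k rests on {2:l}
piece 4:h rests on {2:l}
piece 5:k rests on {3:k}
piece 6:k rests on {5:k}
piece 7:h rests on {4:h}
piece 8:j rests on {6:k}
minimal pieces: {0:m, 1:i}
ways to finish when only these pieces remain (= sum over removing one remaining piece with nothing left below it):
  1 left: {7}→1  {8}→1
  2 left: {4,7}→1  {6,8}→1  {7,8}→2
  3 left: {4,7,8}→3  {5,6,8}→1  {6,7,8}→3
  4 left: {3,5,6,8}→1  {4,6,7,8}→6  {5,6,7,8}→4
  5 left: {3,5,6,7,8}→5  {4,5,6,7,8}→10
  6 left: {3,4,5,6,7,8}→15
  7 left: {2,3,4,5,6,7,8}→15
  placing 0:m first → 15 extensions
  placing 1:i first → 15 extensions
total linear extensions = 30

30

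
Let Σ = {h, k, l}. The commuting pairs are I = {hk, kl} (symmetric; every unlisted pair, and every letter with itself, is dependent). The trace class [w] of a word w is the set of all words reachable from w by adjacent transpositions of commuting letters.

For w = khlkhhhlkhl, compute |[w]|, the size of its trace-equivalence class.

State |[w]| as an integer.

165

0(k) covers ∅
1(h) covers ∅
2(l) covers 1:h
3(k) covers 0:k
4(h) covers 2:l
5(h) covers 4:h
6(h) covers 5:h
7(l) covers 6:h
8(k) covers 3:k
9(h) covers 7:l
10(l) covers 9:h
floor of heap: 0:k, 1:h
completions by unplaced set U, small U first (add the entries for U minus each lowest piece of U):
  |U|=1: {8}:1  {10}:1
  |U|=2: {3,8}:1  {8,10}:2  {9,10}:1
  |U|=3: {0,3,8}:1  {3,8,10}:3  {7,9,10}:1  {8,9,10}:3
  |U|=4: {0,3,8,10}:4  {3,8,9,10}:6  {6,7,9,10}:1  {7,8,9,10}:4
  |U|=5: {0,3,8,9,10}:10  {3,7,8,9,10}:10  {5,6,7,9,10}:1  {6,7,8,9,10}:5
  |U|=6: {0,3,7,8,9,10}:20  {3,6,7,8,9,10}:15  {4,5,6,7,9,10}:1  {5,6,7,8,9,10}:6
  |U|=7: {0,3,6,7,8,9,10}:35  {2,4,5,6,7,9,10}:1  {3,5,6,7,8,9,10}:21  {4,5,6,7,8,9,10}:7
  |U|=8: {0,3,5,6,7,8,9,10}:56  {1,2,4,5,6,7,9,10}:1  {2,4,5,6,7,8,9,10}:8  {3,4,5,6,7,8,9,10}:28
  |U|=9: {0,3,4,5,6,7,8,9,10}:84  {1,2,4,5,6,7,8,9,10}:9  {2,3,4,5,6,7,8,9,10}:36
  start at 0(k): 45
  start at 1(h): 120
sum over floor = 165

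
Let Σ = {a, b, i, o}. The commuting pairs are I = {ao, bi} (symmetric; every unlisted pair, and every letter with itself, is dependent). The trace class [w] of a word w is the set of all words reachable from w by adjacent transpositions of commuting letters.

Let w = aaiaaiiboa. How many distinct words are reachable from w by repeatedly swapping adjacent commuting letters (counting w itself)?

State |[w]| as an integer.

6

drop 0:a onto floor
drop 1:a onto {0:a}
drop 2:i onto {1:a}
drop 3:a onto {2:i}
drop 4:a onto {3:a}
drop 5:i onto {4:a}
drop 6:i onto {5:i}
drop 7:b onto {4:a}
drop 8:o onto {6:i, 7:b}
drop 9:a onto {6:i, 7:b}
ground layer = {0:a}
drop-orders for the pieces not yet dropped (sum over which currently-grounded one goes next):
  1 to go: {8} 1  {9} 1
  2 to go: {8,9} 2
  3 to go: {6,8,9} 2  {7,8,9} 2
  4 to go: {5,6,8,9} 2  {6,7,8,9} 4
  5 to go: {5,6,7,8,9} 6
  6 to go: {4,5,6,7,8,9} 6
  7 to go: {3,4,5,6,7,8,9} 6
  8 to go: {2,3,4,5,6,7,8,9} 6
  if 0:a drops first: 6 orders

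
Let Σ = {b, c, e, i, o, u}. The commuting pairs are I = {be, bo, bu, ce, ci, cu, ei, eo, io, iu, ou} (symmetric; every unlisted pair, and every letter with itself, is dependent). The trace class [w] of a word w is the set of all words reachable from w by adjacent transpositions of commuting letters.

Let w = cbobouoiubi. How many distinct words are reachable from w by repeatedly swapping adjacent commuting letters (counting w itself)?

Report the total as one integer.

#0=c has no predecessor
#1=b depends on [0:c]
#2=o depends on [0:c]
#3=b depends on [1:b]
#4=o depends on [2:o]
#5=u has no predecessor
#6=o depends on [4:o]
#7=i depends on [3:b]
#8=u depends on [5:u]
#9=b depends on [7:i]
#10=i depends on [9:b]
sources: [0:c, 5:u]
N(rest) = Σ N(rest − s) over sources s of rest; N(one piece) = 1:
  size 1 → [6]=1  [8]=1  [10]=1
  size 2 → [4,6]=1  [5,8]=1  [6,8]=2  [6,10]=2  [8,10]=2  [9,10]=1
  size 3 → [2,4,6]=1  [4,6,8]=3  [4,6,10]=3  [5,6,8]=3  [5,8,10]=3  [6,8,10]=6  [6,9,10]=3  [7,9,10]=1  [8,9,10]=3
  size 4 → [2,4,6,8]=4  [2,4,6,10]=4  [3,7,9,10]=1  [4,5,6,8]=6  [4,6,8,10]=12  [4,6,9,10]=6  [5,6,8,10]=12  [5,8,9,10]=6  [6,7,9,10]=4  [6,8,9,10]=12  [7,8,9,10]=4
  size 5 → [1,3,7,9,10]=1  [2,4,5,6,8]=10  [2,4,6,8,10]=20  [2,4,6,9,10]=10  [3,6,7,9,10]=5  [3,7,8,9,10]=5  [4,5,6,8,10]=30  [4,6,7,9,10]=10  [4,6,8,9,10]=30  [5,6,8,9,10]=30  [5,7,8,9,10]=10  [6,7,8,9,10]=20
  size 6 → [1,3,6,7,9,10]=6  [1,3,7,8,9,10]=6  [2,4,5,6,8,10]=60  [2,4,6,7,9,10]=20  [2,4,6,8,9,10]=60  [3,4,6,7,9,10]=15  [3,5,7,8,9,10]=15  [3,6,7,8,9,10]=30  [4,5,6,8,9,10]=90  [4,6,7,8,9,10]=60  [5,6,7,8,9,10]=60
  size 7 → [1,3,4,6,7,9,10]=21  [1,3,5,7,8,9,10]=21  [1,3,6,7,8,9,10]=42  [2,3,4,6,7,9,10]=35  [2,4,5,6,8,9,10]=210  [2,4,6,7,8,9,10]=140  [3,4,6,7,8,9,10]=105  [3,5,6,7,8,9,10]=105  [4,5,6,7,8,9,10]=210
  size 8 → [1,2,3,4,6,7,9,10]=56  [1,3,4,6,7,8,9,10]=168  [1,3,5,6,7,8,9,10]=168  [2,3,4,6,7,8,9,10]=280  [2,4,5,6,7,8,9,10]=560  [3,4,5,6,7,8,9,10]=420
  size 9 → [0,1,2,3,4,6,7,9,10]=56  [1,2,3,4,6,7,8,9,10]=504  [1,3,4,5,6,7,8,9,10]=756  [2,3,4,5,6,7,8,9,10]=1260
  first=0(c) contributes 2520
  first=5(u) contributes 560
|[w]| = 3080

3080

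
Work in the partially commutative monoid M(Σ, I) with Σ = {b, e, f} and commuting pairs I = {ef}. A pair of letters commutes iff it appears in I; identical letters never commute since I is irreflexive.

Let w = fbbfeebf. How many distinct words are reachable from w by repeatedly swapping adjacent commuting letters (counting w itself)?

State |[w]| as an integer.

3

#0=f has no predecessor
#1=b depends on [0:f]
#2=b depends on [1:b]
#3=f depends on [2:b]
#4=e depends on [2:b]
#5=e depends on [4:e]
#6=b depends on [3:f, 5:e]
#7=f depends on [6:b]
sources: [0:f]
N(rest) = Σ N(rest − s) over sources s of rest; N(one piece) = 1:
  size 1 → [7]=1
  size 2 → [6,7]=1
  size 3 → [3,6,7]=1  [5,6,7]=1
  size 4 → [3,5,6,7]=2  [4,5,6,7]=1
  size 5 → [3,4,5,6,7]=3
  size 6 → [2,3,4,5,6,7]=3
  first=0(f) contributes 3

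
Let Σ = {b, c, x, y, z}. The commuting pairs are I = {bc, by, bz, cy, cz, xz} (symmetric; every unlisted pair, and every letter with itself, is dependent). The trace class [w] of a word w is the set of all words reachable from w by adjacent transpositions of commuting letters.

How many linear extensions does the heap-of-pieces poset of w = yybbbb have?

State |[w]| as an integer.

15

#0=y has no predecessor
#1=y depends on [0:y]
#2=b has no predecessor
#3=b depends on [2:b]
#4=b depends on [3:b]
#5=b depends on [4:b]
sources: [0:y, 2:b]
N(rest) = Σ N(rest − s) over sources s of rest; N(one piece) = 1:
  size 1 → [1]=1  [5]=1
  size 2 → [0,1]=1  [1,5]=2  [4,5]=1
  size 3 → [0,1,5]=3  [1,4,5]=3  [3,4,5]=1
  size 4 → [0,1,4,5]=6  [1,3,4,5]=4  [2,3,4,5]=1
  first=0(y) contributes 5
  first=2(b) contributes 10
|[w]| = 15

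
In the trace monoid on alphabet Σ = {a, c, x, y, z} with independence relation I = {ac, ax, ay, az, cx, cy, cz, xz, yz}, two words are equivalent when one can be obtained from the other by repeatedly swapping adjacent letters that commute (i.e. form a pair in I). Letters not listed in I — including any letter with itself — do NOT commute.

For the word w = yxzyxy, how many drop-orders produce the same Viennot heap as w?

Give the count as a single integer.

6

drop 0:y onto floor
drop 1:x onto {0:y}
drop 2:z onto floor
drop 3:y onto {1:x}
drop 4:x onto {3:y}
drop 5:y onto {4:x}
ground layer = {0:y, 2:z}
drop-orders for the pieces not yet dropped (sum over which currently-grounded one goes next):
  1 to go: {2} 1  {5} 1
  2 to go: {2,5} 2  {4,5} 1
  3 to go: {2,4,5} 3  {3,4,5} 1
  4 to go: {1,3,4,5} 1  {2,3,4,5} 4
  if 0:y drops first: 5 orders
  if 2:z drops first: 1 orders
heap linearizations: 6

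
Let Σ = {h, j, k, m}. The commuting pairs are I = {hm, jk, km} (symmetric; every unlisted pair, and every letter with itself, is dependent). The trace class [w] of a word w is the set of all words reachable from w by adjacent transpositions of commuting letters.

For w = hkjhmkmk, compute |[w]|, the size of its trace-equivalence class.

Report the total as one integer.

#0=h has no predecessor
#1=k depends on [0:h]
#2=j depends on [0:h]
#3=h depends on [1:k, 2:j]
#4=m depends on [2:j]
#5=k depends on [3:h]
#6=m depends on [4:m]
#7=k depends on [5:k]
sources: [0:h]
N(rest) = Σ N(rest − s) over sources s of rest; N(one piece) = 1:
  size 1 → [6]=1  [7]=1
  size 2 → [4,6]=1  [5,7]=1  [6,7]=2
  size 3 → [3,5,7]=1  [4,6,7]=3  [5,6,7]=3
  size 4 → [1,3,5,7]=1  [3,5,6,7]=4  [4,5,6,7]=6
  size 5 → [1,3,5,6,7]=5  [3,4,5,6,7]=10
  size 6 → [1,3,4,5,6,7]=15  [2,3,4,5,6,7]=10
  first=0(h) contributes 25

25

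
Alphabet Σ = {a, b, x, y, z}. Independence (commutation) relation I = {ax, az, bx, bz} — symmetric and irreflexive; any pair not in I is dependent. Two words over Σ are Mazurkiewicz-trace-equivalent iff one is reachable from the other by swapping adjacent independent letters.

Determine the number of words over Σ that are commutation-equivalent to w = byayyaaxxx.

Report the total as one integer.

#0=b has no predecessor
#1=y depends on [0:b]
#2=a depends on [1:y]
#3=y depends on [2:a]
#4=y depends on [3:y]
#5=a depends on [4:y]
#6=a depends on [5:a]
#7=x depends on [4:y]
#8=x depends on [7:x]
#9=x depends on [8:x]
sources: [0:b]
N(rest) = Σ N(rest − s) over sources s of rest; N(one piece) = 1:
  size 1 → [6]=1  [9]=1
  size 2 → [5,6]=1  [6,9]=2  [8,9]=1
  size 3 → [5,6,9]=3  [6,8,9]=3  [7,8,9]=1
  size 4 → [5,6,8,9]=6  [6,7,8,9]=4
  size 5 → [5,6,7,8,9]=10
  size 6 → [4,5,6,7,8,9]=10
  size 7 → [3,4,5,6,7,8,9]=10
  size 8 → [2,3,4,5,6,7,8,9]=10
  first=0(b) contributes 10

10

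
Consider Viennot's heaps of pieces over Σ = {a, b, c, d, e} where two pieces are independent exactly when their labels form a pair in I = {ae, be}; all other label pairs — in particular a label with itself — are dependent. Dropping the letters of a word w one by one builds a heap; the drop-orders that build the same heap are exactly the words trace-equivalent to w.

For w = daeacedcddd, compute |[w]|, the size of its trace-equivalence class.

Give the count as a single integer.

piece 0:d — minimal
piece 1:a rests on {0:d}
piece 2:e rests on {0:d}
piece 3:a rests on {1:a}
piece 4:c rests on {2:e, 3:a}
piece 5:e rests on {4:c}
piece 6:d rests on {5:e}
piece 7:c rests on {6:d}
piece 8:d rests on {7:c}
piece 9:d rests on {8:d}
piece 10:d rests on {9:d}
minimal pieces: {0:d}
ways to finish when only these pieces remain (= sum over removing one remaining piece with nothing left below it):
  1 left: {10}→1
  2 left: {9,10}→1
  3 left: {8,9,10}→1
  4 left: {7,8,9,10}→1
  5 left: {6,7,8,9,10}→1
  6 left: {5,6,7,8,9,10}→1
  7 left: {4,5,6,7,8,9,10}→1
  8 left: {2,4,5,6,7,8,9,10}→1  {3,4,5,6,7,8,9,10}→1
  9 left: {1,3,4,5,6,7,8,9,10}→1  {2,3,4,5,6,7,8,9,10}→2
  placing 0:d first → 3 extensions

3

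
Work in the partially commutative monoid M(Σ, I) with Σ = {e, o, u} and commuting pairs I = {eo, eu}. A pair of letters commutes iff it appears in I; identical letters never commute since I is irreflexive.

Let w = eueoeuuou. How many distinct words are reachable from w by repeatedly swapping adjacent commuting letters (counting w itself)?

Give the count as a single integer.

#0=e has no predecessor
#1=u has no predecessor
#2=e depends on [0:e]
#3=o depends on [1:u]
#4=e depends on [2:e]
#5=u depends on [3:o]
#6=u depends on [5:u]
#7=o depends on [6:u]
#8=u depends on [7:o]
sources: [0:e, 1:u]
N(rest) = Σ N(rest − s) over sources s of rest; N(one piece) = 1:
  size 1 → [4]=1  [8]=1
  size 2 → [2,4]=1  [4,8]=2  [7,8]=1
  size 3 → [0,2,4]=1  [2,4,8]=3  [4,7,8]=3  [6,7,8]=1
  size 4 → [0,2,4,8]=4  [2,4,7,8]=6  [4,6,7,8]=4  [5,6,7,8]=1
  size 5 → [0,2,4,7,8]=10  [2,4,6,7,8]=10  [3,5,6,7,8]=1  [4,5,6,7,8]=5
  size 6 → [0,2,4,6,7,8]=20  [1,3,5,6,7,8]=1  [2,4,5,6,7,8]=15  [3,4,5,6,7,8]=6
  size 7 → [0,2,4,5,6,7,8]=35  [1,3,4,5,6,7,8]=7  [2,3,4,5,6,7,8]=21
  first=0(e) contributes 28
  first=1(u) contributes 56
|[w]| = 84

84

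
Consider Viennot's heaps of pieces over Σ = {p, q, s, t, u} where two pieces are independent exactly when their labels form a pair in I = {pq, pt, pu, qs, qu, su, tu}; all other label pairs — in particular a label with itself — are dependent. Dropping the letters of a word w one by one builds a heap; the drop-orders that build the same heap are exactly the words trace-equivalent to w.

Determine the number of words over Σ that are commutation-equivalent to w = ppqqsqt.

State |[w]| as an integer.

0(p) covers ∅
1(p) covers 0:p
2(q) covers ∅
3(q) covers 2:q
4(s) covers 1:p
5(q) covers 3:q
6(t) covers 4:s, 5:q
floor of heap: 0:p, 2:q
completions by unplaced set U, small U first (add the entries for U minus each lowest piece of U):
  |U|=1: {6}:1
  |U|=2: {4,6}:1  {5,6}:1
  |U|=3: {1,4,6}:1  {3,5,6}:1  {4,5,6}:2
  |U|=4: {0,1,4,6}:1  {1,4,5,6}:3  {2,3,5,6}:1  {3,4,5,6}:3
  |U|=5: {0,1,4,5,6}:4  {1,3,4,5,6}:6  {2,3,4,5,6}:4
  start at 0(p): 10
  start at 2(q): 10
sum over floor = 20

20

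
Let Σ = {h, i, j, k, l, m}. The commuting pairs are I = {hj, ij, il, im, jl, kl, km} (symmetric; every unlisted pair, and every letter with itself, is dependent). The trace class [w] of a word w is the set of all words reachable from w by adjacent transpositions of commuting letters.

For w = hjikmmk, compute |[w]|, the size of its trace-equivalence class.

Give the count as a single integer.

#0=h has no predecessor
#1=j has no predecessor
#2=i depends on [0:h]
#3=k depends on [1:j, 2:i]
#4=m depends on [0:h, 1:j]
#5=m depends on [4:m]
#6=k depends on [3:k]
sources: [0:h, 1:j]
N(rest) = Σ N(rest − s) over sources s of rest; N(one piece) = 1:
  size 1 → [5]=1  [6]=1
  size 2 → [3,6]=1  [4,5]=1  [5,6]=2
  size 3 → [2,3,6]=1  [3,5,6]=3  [4,5,6]=3
  size 4 → [2,3,5,6]=4  [3,4,5,6]=6
  size 5 → [1,3,4,5,6]=6  [2,3,4,5,6]=10
  first=0(h) contributes 16
  first=1(j) contributes 10
|[w]| = 26

26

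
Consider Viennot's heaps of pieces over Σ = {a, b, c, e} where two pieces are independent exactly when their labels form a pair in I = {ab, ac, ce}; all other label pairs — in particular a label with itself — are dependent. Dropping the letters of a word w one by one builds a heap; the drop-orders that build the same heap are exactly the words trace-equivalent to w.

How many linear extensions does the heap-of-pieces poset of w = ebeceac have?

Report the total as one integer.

10

#0=e has no predecessor
#1=b depends on [0:e]
#2=e depends on [1:b]
#3=c depends on [1:b]
#4=e depends on [2:e]
#5=a depends on [4:e]
#6=c depends on [3:c]
sources: [0:e]
N(rest) = Σ N(rest − s) over sources s of rest; N(one piece) = 1:
  size 1 → [5]=1  [6]=1
  size 2 → [3,6]=1  [4,5]=1  [5,6]=2
  size 3 → [2,4,5]=1  [3,5,6]=3  [4,5,6]=3
  size 4 → [2,4,5,6]=4  [3,4,5,6]=6
  size 5 → [2,3,4,5,6]=10
  first=0(e) contributes 10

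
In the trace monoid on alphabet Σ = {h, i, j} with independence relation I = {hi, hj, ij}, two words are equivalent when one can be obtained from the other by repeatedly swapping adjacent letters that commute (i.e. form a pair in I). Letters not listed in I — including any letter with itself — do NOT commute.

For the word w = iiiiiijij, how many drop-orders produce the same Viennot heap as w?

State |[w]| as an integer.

36

0(i) covers ∅
1(i) covers 0:i
2(i) covers 1:i
3(i) covers 2:i
4(i) covers 3:i
5(i) covers 4:i
6(j) covers ∅
7(i) covers 5:i
8(j) covers 6:j
floor of heap: 0:i, 6:j
completions by unplaced set U, small U first (add the entries for U minus each lowest piece of U):
  |U|=1: {7}:1  {8}:1
  |U|=2: {5,7}:1  {6,8}:1  {7,8}:2
  |U|=3: {4,5,7}:1  {5,7,8}:3  {6,7,8}:3
  |U|=4: {3,4,5,7}:1  {4,5,7,8}:4  {5,6,7,8}:6
  |U|=5: {2,3,4,5,7}:1  {3,4,5,7,8}:5  {4,5,6,7,8}:10
  |U|=6: {1,2,3,4,5,7}:1  {2,3,4,5,7,8}:6  {3,4,5,6,7,8}:15
  |U|=7: {0,1,2,3,4,5,7}:1  {1,2,3,4,5,7,8}:7  {2,3,4,5,6,7,8}:21
  start at 0(i): 28
  start at 6(j): 8
sum over floor = 36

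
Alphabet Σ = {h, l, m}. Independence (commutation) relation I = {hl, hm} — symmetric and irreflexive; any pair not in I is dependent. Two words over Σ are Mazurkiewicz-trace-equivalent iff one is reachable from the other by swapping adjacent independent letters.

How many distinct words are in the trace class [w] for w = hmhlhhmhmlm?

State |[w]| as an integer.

piece 0:h — minimal
piece 1:m — minimal
piece 2:h rests on {0:h}
piece 3:l rests on {1:m}
piece 4:h rests on {2:h}
piece 5:h rests on {4:h}
piece 6:m rests on {3:l}
piece 7:h rests on {5:h}
piece 8:m rests on {6:m}
piece 9:l rests on {8:m}
piece 10:m rests on {9:l}
minimal pieces: {0:h, 1:m}
ways to finish when only these pieces remain (= sum over removing one remaining piece with nothing left below it):
  1 left: {7}→1  {10}→1
  2 left: {5,7}→1  {7,10}→2  {9,10}→1
  3 left: {4,5,7}→1  {5,7,10}→3  {7,9,10}→3  {8,9,10}→1
  4 left: {2,4,5,7}→1  {4,5,7,10}→4  {5,7,9,10}→6  {6,8,9,10}→1  {7,8,9,10}→4
  5 left: {0,2,4,5,7}→1  {2,4,5,7,10}→5  {3,6,8,9,10}→1  {4,5,7,9,10}→10  {5,7,8,9,10}→10  {6,7,8,9,10}→5
  6 left: {0,2,4,5,7,10}→6  {1,3,6,8,9,10}→1  {2,4,5,7,9,10}→15  {3,6,7,8,9,10}→6  {4,5,7,8,9,10}→20  {5,6,7,8,9,10}→15
  7 left: {0,2,4,5,7,9,10}→21  {1,3,6,7,8,9,10}→7  {2,4,5,7,8,9,10}→35  {3,5,6,7,8,9,10}→21  {4,5,6,7,8,9,10}→35
  8 left: {0,2,4,5,7,8,9,10}→56  {1,3,5,6,7,8,9,10}→28  {2,4,5,6,7,8,9,10}→70  {3,4,5,6,7,8,9,10}→56
  9 left: {0,2,4,5,6,7,8,9,10}→126  {1,3,4,5,6,7,8,9,10}→84  {2,3,4,5,6,7,8,9,10}→126
  placing 0:h first → 210 extensions
  placing 1:m first → 252 extensions
total linear extensions = 462

462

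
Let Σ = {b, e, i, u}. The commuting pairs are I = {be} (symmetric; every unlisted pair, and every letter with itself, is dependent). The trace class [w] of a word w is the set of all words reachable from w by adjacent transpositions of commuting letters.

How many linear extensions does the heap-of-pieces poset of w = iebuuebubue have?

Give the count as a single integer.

4

piece 0:i — minimal
piece 1:e rests on {0:i}
piece 2:b rests on {0:i}
piece 3:u rests on {1:e, 2:b}
piece 4:u rests on {3:u}
piece 5:e rests on {4:u}
piece 6:b rests on {4:u}
piece 7:u rests on {5:e, 6:b}
piece 8:b rests on {7:u}
piece 9:u rests on {8:b}
piece 10:e rests on {9:u}
minimal pieces: {0:i}
ways to finish when only these pieces remain (= sum over removing one remaining piece with nothing left below it):
  1 left: {10}→1
  2 left: {9,10}→1
  3 left: {8,9,10}→1
  4 left: {7,8,9,10}→1
  5 left: {5,7,8,9,10}→1  {6,7,8,9,10}→1
  6 left: {5,6,7,8,9,10}→2
  7 left: {4,5,6,7,8,9,10}→2
  8 left: {3,4,5,6,7,8,9,10}→2
  9 left: {1,3,4,5,6,7,8,9,10}→2  {2,3,4,5,6,7,8,9,10}→2
  placing 0:i first → 4 extensions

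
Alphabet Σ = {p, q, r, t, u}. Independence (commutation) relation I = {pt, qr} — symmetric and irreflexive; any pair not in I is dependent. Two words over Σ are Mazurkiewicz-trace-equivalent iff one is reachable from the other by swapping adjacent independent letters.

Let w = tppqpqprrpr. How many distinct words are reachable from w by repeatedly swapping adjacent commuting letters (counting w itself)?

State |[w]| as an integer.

drop 0:t onto floor
drop 1:p onto floor
drop 2:p onto {1:p}
drop 3:q onto {0:t, 2:p}
drop 4:p onto {3:q}
drop 5:q onto {4:p}
drop 6:p onto {5:q}
drop 7:r onto {6:p}
drop 8:r onto {7:r}
drop 9:p onto {8:r}
drop 10:r onto {9:p}
ground layer = {0:t, 1:p}
drop-orders for the pieces not yet dropped (sum over which currently-grounded one goes next):
  1 to go: {10} 1
  2 to go: {9,10} 1
  3 to go: {8,9,10} 1
  4 to go: {7,8,9,10} 1
  5 to go: {6,7,8,9,10} 1
  6 to go: {5,6,7,8,9,10} 1
  7 to go: {4,5,6,7,8,9,10} 1
  8 to go: {3,4,5,6,7,8,9,10} 1
  9 to go: {0,3,4,5,6,7,8,9,10} 1  {2,3,4,5,6,7,8,9,10} 1
  if 0:t drops first: 1 orders
  if 1:p drops first: 2 orders
heap linearizations: 3

3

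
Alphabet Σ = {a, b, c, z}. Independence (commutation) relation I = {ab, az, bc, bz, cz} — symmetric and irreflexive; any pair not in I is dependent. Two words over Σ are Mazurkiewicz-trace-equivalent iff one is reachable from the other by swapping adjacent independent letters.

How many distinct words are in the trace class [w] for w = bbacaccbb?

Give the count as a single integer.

#0=b has no predecessor
#1=b depends on [0:b]
#2=a has no predecessor
#3=c depends on [2:a]
#4=a depends on [3:c]
#5=c depends on [4:a]
#6=c depends on [5:c]
#7=b depends on [1:b]
#8=b depends on [7:b]
sources: [0:b, 2:a]
N(rest) = Σ N(rest − s) over sources s of rest; N(one piece) = 1:
  size 1 → [6]=1  [8]=1
  size 2 → [5,6]=1  [6,8]=2  [7,8]=1
  size 3 → [1,7,8]=1  [4,5,6]=1  [5,6,8]=3  [6,7,8]=3
  size 4 → [0,1,7,8]=1  [1,6,7,8]=4  [3,4,5,6]=1  [4,5,6,8]=4  [5,6,7,8]=6
  size 5 → [0,1,6,7,8]=5  [1,5,6,7,8]=10  [2,3,4,5,6]=1  [3,4,5,6,8]=5  [4,5,6,7,8]=10
  size 6 → [0,1,5,6,7,8]=15  [1,4,5,6,7,8]=20  [2,3,4,5,6,8]=6  [3,4,5,6,7,8]=15
  size 7 → [0,1,4,5,6,7,8]=35  [1,3,4,5,6,7,8]=35  [2,3,4,5,6,7,8]=21
  first=0(b) contributes 56
  first=2(a) contributes 70
|[w]| = 126

126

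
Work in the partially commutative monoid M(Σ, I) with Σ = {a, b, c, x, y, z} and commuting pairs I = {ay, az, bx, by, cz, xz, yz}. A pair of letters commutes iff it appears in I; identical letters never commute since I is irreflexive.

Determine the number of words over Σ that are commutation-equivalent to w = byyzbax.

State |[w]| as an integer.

#0=b has no predecessor
#1=y has no predecessor
#2=y depends on [1:y]
#3=z depends on [0:b]
#4=b depends on [3:z]
#5=a depends on [4:b]
#6=x depends on [2:y, 5:a]
sources: [0:b, 1:y]
N(rest) = Σ N(rest − s) over sources s of rest; N(one piece) = 1:
  size 1 → [6]=1
  size 2 → [2,6]=1  [5,6]=1
  size 3 → [1,2,6]=1  [2,5,6]=2  [4,5,6]=1
  size 4 → [1,2,5,6]=3  [2,4,5,6]=3  [3,4,5,6]=1
  size 5 → [0,3,4,5,6]=1  [1,2,4,5,6]=6  [2,3,4,5,6]=4
  first=0(b) contributes 10
  first=1(y) contributes 5
|[w]| = 15

15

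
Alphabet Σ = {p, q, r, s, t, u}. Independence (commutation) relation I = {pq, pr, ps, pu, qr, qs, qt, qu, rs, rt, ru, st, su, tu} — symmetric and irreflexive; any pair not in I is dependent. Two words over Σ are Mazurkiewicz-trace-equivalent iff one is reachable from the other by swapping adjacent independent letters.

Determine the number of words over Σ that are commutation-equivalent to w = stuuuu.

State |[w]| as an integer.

30

0(s) covers ∅
1(t) covers ∅
2(u) covers ∅
3(u) covers 2:u
4(u) covers 3:u
5(u) covers 4:u
floor of heap: 0:s, 1:t, 2:u
completions by unplaced set U, small U first (add the entries for U minus each lowest piece of U):
  |U|=1: {0}:1  {1}:1  {5}:1
  |U|=2: {0,1}:2  {0,5}:2  {1,5}:2  {4,5}:1
  |U|=3: {0,1,5}:6  {0,4,5}:3  {1,4,5}:3  {3,4,5}:1
  |U|=4: {0,1,4,5}:12  {0,3,4,5}:4  {1,3,4,5}:4  {2,3,4,5}:1
  start at 0(s): 5
  start at 1(t): 5
  start at 2(u): 20
sum over floor = 30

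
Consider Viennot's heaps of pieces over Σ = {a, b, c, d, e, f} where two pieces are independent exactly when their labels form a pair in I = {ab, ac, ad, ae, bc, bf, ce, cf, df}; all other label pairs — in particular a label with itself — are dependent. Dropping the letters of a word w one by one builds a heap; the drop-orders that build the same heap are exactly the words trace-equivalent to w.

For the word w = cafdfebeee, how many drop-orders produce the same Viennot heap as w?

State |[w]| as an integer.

piece 0:c — minimal
piece 1:a — minimal
piece 2:f rests on {1:a}
piece 3:d rests on {0:c}
piece 4:f rests on {2:f}
piece 5:e rests on {3:d, 4:f}
piece 6:b rests on {5:e}
piece 7:e rests on {6:b}
piece 8:e rests on {7:e}
piece 9:e rests on {8:e}
minimal pieces: {0:c, 1:a}
ways to finish when only these pieces remain (= sum over removing one remaining piece with nothing left below it):
  1 left: {9}→1
  2 left: {8,9}→1
  3 left: {7,8,9}→1
  4 left: {6,7,8,9}→1
  5 left: {5,6,7,8,9}→1
  6 left: {3,5,6,7,8,9}→1  {4,5,6,7,8,9}→1
  7 left: {0,3,5,6,7,8,9}→1  {2,4,5,6,7,8,9}→1  {3,4,5,6,7,8,9}→2
  8 left: {0,3,4,5,6,7,8,9}→3  {1,2,4,5,6,7,8,9}→1  {2,3,4,5,6,7,8,9}→3
  placing 0:c first → 4 extensions
  placing 1:a first → 6 extensions
total linear extensions = 10

10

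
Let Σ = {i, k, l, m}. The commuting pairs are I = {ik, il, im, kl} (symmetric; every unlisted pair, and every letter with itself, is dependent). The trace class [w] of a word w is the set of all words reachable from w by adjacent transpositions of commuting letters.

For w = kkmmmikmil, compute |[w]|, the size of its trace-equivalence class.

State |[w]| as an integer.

45

piece 0:k — minimal
piece 1:k rests on {0:k}
piece 2:m rests on {1:k}
piece 3:m rests on {2:m}
piece 4:m rests on {3:m}
piece 5:i — minimal
piece 6:k rests on {4:m}
piece 7:m rests on {6:k}
piece 8:i rests on {5:i}
piece 9:l rests on {7:m}
minimal pieces: {0:k, 5:i}
ways to finish when only these pieces remain (= sum over removing one remaining piece with nothing left below it):
  1 left: {8}→1  {9}→1
  2 left: {5,8}→1  {7,9}→1  {8,9}→2
  3 left: {5,8,9}→3  {6,7,9}→1  {7,8,9}→3
  4 left: {4,6,7,9}→1  {5,7,8,9}→6  {6,7,8,9}→4
  5 left: {3,4,6,7,9}→1  {4,6,7,8,9}→5  {5,6,7,8,9}→10
  6 left: {2,3,4,6,7,9}→1  {3,4,6,7,8,9}→6  {4,5,6,7,8,9}→15
  7 left: {1,2,3,4,6,7,9}→1  {2,3,4,6,7,8,9}→7  {3,4,5,6,7,8,9}→21
  8 left: {0,1,2,3,4,6,7,9}→1  {1,2,3,4,6,7,8,9}→8  {2,3,4,5,6,7,8,9}→28
  placing 0:k first → 36 extensions
  placing 5:i first → 9 extensions
total linear extensions = 45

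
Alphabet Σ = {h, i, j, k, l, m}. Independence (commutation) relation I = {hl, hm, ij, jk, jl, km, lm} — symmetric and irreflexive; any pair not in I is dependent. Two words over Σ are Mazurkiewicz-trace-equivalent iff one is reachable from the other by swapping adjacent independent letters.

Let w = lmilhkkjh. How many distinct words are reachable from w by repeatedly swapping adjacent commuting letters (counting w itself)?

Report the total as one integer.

14

0(l) covers ∅
1(m) covers ∅
2(i) covers 0:l, 1:m
3(l) covers 2:i
4(h) covers 2:i
5(k) covers 3:l, 4:h
6(k) covers 5:k
7(j) covers 4:h
8(h) covers 6:k, 7:j
floor of heap: 0:l, 1:m
completions by unplaced set U, small U first (add the entries for U minus each lowest piece of U):
  |U|=1: {8}:1
  |U|=2: {6,8}:1  {7,8}:1
  |U|=3: {5,6,8}:1  {6,7,8}:2
  |U|=4: {3,5,6,8}:1  {5,6,7,8}:3
  |U|=5: {3,5,6,7,8}:4  {4,5,6,7,8}:3
  |U|=6: {3,4,5,6,7,8}:7
  |U|=7: {2,3,4,5,6,7,8}:7
  start at 0(l): 7
  start at 1(m): 7
sum over floor = 14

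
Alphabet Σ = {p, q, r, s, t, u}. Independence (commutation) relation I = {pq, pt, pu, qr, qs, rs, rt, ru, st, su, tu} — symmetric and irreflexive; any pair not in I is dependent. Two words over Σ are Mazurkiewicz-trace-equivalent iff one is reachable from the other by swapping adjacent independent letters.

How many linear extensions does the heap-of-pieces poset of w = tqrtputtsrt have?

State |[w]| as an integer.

3300

0(t) covers ∅
1(q) covers 0:t
2(r) covers ∅
3(t) covers 1:q
4(p) covers 2:r
5(u) covers 1:q
6(t) covers 3:t
7(t) covers 6:t
8(s) covers 4:p
9(r) covers 4:p
10(t) covers 7:t
floor of heap: 0:t, 2:r
completions by unplaced set U, small U first (add the entries for U minus each lowest piece of U):
  |U|=1: {5}:1  {8}:1  {9}:1  {10}:1
  |U|=2: {5,8}:2  {5,9}:2  {5,10}:2  {7,10}:1  {8,9}:2  {8,10}:2  {9,10}:2
  |U|=3: {4,8,9}:2  {5,7,10}:3  {5,8,9}:6  {5,8,10}:6  {5,9,10}:6  {6,7,10}:1  {7,8,10}:3  {7,9,10}:3  {8,9,10}:6
  |U|=4: {2,4,8,9}:2  {3,6,7,10}:1  {4,5,8,9}:8  {4,8,9,10}:8  {5,6,7,10}:4  {5,7,8,10}:12  {5,7,9,10}:12  {5,8,9,10}:24  {6,7,8,10}:4  {6,7,9,10}:4  {7,8,9,10}:12
  |U|=5: {2,4,5,8,9}:10  {2,4,8,9,10}:10  {3,5,6,7,10}:5  {3,6,7,8,10}:5  {3,6,7,9,10}:5  {4,5,8,9,10}:40  {4,7,8,9,10}:20  {5,6,7,8,10}:20  {5,6,7,9,10}:20  {5,7,8,9,10}:60  {6,7,8,9,10}:20
  |U|=6: {1,3,5,6,7,10}:5  {2,4,5,8,9,10}:60  {2,4,7,8,9,10}:30  {3,5,6,7,8,10}:30  {3,5,6,7,9,10}:30  {3,6,7,8,9,10}:30  {4,5,7,8,9,10}:120  {4,6,7,8,9,10}:40  {5,6,7,8,9,10}:120
  |U|=7: {0,1,3,5,6,7,10}:5  {1,3,5,6,7,8,10}:35  {1,3,5,6,7,9,10}:35  {2,4,5,7,8,9,10}:210  {2,4,6,7,8,9,10}:70  {3,4,6,7,8,9,10}:70  {3,5,6,7,8,9,10}:210  {4,5,6,7,8,9,10}:280
  |U|=8: {0,1,3,5,6,7,8,10}:40  {0,1,3,5,6,7,9,10}:40  {1,3,5,6,7,8,9,10}:280  {2,3,4,6,7,8,9,10}:140  {2,4,5,6,7,8,9,10}:560  {3,4,5,6,7,8,9,10}:560
  |U|=9: {0,1,3,5,6,7,8,9,10}:360  {1,3,4,5,6,7,8,9,10}:840  {2,3,4,5,6,7,8,9,10}:1260
  start at 0(t): 2100
  start at 2(r): 1200
sum over floor = 3300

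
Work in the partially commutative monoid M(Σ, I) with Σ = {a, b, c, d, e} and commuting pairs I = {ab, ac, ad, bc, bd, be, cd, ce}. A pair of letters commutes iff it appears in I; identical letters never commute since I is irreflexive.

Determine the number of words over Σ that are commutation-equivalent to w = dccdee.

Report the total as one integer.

drop 0:d onto floor
drop 1:c onto floor
drop 2:c onto {1:c}
drop 3:d onto {0:d}
drop 4:e onto {3:d}
drop 5:e onto {4:e}
ground layer = {0:d, 1:c}
drop-orders for the pieces not yet dropped (sum over which currently-grounded one goes next):
  1 to go: {2} 1  {5} 1
  2 to go: {1,2} 1  {2,5} 2  {4,5} 1
  3 to go: {1,2,5} 3  {2,4,5} 3  {3,4,5} 1
  4 to go: {0,3,4,5} 1  {1,2,4,5} 6  {2,3,4,5} 4
  if 0:d drops first: 10 orders
  if 1:c drops first: 5 orders
heap linearizations: 15

15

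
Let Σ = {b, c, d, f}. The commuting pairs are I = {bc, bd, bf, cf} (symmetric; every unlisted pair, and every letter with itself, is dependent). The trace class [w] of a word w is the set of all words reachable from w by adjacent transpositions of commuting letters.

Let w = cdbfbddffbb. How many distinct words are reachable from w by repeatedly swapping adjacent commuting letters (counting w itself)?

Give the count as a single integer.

330

piece 0:c — minimal
piece 1:d rests on {0:c}
piece 2:b — minimal
piece 3:f rests on {1:d}
piece 4:b rests on {2:b}
piece 5:d rests on {3:f}
piece 6:d rests on {5:d}
piece 7:f rests on {6:d}
piece 8:f rests on {7:f}
piece 9:b rests on {4:b}
piece 10:b rests on {9:b}
minimal pieces: {0:c, 2:b}
ways to finish when only these pieces remain (= sum over removing one remaining piece with nothing left below it):
  1 left: {8}→1  {10}→1
  2 left: {7,8}→1  {8,10}→2  {9,10}→1
  3 left: {4,9,10}→1  {6,7,8}→1  {7,8,10}→3  {8,9,10}→3
  4 left: {2,4,9,10}→1  {4,8,9,10}→4  {5,6,7,8}→1  {6,7,8,10}→4  {7,8,9,10}→6
  5 left: {2,4,8,9,10}→5  {3,5,6,7,8}→1  {4,7,8,9,10}→10  {5,6,7,8,10}→5  {6,7,8,9,10}→10
  6 left: {1,3,5,6,7,8}→1  {2,4,7,8,9,10}→15  {3,5,6,7,8,10}→6  {4,6,7,8,9,10}→20  {5,6,7,8,9,10}→15
  7 left: {0,1,3,5,6,7,8}→1  {1,3,5,6,7,8,10}→7  {2,4,6,7,8,9,10}→35  {3,5,6,7,8,9,10}→21  {4,5,6,7,8,9,10}→35
  8 left: {0,1,3,5,6,7,8,10}→8  {1,3,5,6,7,8,9,10}→28  {2,4,5,6,7,8,9,10}→70  {3,4,5,6,7,8,9,10}→56
  9 left: {0,1,3,5,6,7,8,9,10}→36  {1,3,4,5,6,7,8,9,10}→84  {2,3,4,5,6,7,8,9,10}→126
  placing 0:c first → 210 extensions
  placing 2:b first → 120 extensions
total linear extensions = 330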